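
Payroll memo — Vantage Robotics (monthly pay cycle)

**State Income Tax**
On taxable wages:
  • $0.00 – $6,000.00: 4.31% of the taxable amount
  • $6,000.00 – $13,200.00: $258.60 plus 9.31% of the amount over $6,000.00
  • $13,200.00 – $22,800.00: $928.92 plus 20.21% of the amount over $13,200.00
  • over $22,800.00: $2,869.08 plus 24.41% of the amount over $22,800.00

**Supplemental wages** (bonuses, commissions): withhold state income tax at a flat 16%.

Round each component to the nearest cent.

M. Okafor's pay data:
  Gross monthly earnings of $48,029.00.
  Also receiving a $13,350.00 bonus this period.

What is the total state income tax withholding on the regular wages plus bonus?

$11,163.48

State Income Tax: taxable = $48,029.00
  $2,869.08 + 24.41% × ($48,029.00 − $22,800.00) = $2,869.08 + 24.41% × $25,229.00 = $9,027.48
Supplemental (16% flat on bonus): 16% × $13,350.00 = $2,136.00
Total state income tax: $9,027.48 + $2,136.00 = $11,163.48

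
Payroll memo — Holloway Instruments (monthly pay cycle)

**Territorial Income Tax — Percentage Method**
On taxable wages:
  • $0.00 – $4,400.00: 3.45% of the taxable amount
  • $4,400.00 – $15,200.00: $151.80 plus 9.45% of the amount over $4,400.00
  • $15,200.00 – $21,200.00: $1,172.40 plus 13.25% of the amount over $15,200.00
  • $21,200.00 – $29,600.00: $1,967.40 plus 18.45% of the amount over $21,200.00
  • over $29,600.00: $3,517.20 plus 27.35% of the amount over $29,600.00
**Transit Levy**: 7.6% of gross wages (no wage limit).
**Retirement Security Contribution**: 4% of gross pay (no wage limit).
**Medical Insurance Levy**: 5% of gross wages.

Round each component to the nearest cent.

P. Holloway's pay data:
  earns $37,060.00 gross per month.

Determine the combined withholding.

$11,709.47

Territorial Income Tax: taxable = $37,060.00
  $3,517.20 + 27.35% × ($37,060.00 − $29,600.00) = $3,517.20 + 27.35% × $7,460.00 = $5,557.51
Transit Levy: 7.6% × $37,060.00 = $2,816.56
Retirement Security Contribution: 4% × $37,060.00 = $1,482.40
Medical Insurance Levy: 5% × $37,060.00 = $1,853.00
Total: $5,557.51 + $2,816.56 + $1,482.40 + $1,853.00 = $11,709.47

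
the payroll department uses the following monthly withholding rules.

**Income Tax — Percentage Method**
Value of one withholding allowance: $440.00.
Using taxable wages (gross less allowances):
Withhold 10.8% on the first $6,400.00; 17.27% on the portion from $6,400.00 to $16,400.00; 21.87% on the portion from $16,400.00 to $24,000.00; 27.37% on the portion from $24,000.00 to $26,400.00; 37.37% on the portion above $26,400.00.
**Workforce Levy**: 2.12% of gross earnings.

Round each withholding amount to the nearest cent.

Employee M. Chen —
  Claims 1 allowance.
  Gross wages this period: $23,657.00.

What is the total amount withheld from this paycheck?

Income Tax: taxable = $23,657.00 − 1×$440.00 = $23,217.00
  $2,418.20 + 21.87% × ($23,217.00 − $16,400.00) = $2,418.20 + 21.87% × $6,817.00 = $3,909.08
Workforce Levy: 2.12% × $23,657.00 = $501.53
Total: $3,909.08 + $501.53 = $4,410.61

$4,410.61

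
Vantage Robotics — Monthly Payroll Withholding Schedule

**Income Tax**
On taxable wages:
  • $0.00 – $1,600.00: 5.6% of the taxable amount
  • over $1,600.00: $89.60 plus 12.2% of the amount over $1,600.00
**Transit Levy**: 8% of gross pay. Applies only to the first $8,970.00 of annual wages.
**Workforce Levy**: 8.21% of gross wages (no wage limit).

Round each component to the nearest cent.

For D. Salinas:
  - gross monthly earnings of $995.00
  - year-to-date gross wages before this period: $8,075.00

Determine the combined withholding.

Income Tax: taxable = $995.00
  5.6% × $995.00 = $55.72
Transit Levy: cap $8,970.00 − YTD $8,075.00 = $895.00 subject; 8% × $895.00 = $71.60
Workforce Levy: 8.21% × $995.00 = $81.69
Total: $55.72 + $71.60 + $81.69 = $209.01

$209.01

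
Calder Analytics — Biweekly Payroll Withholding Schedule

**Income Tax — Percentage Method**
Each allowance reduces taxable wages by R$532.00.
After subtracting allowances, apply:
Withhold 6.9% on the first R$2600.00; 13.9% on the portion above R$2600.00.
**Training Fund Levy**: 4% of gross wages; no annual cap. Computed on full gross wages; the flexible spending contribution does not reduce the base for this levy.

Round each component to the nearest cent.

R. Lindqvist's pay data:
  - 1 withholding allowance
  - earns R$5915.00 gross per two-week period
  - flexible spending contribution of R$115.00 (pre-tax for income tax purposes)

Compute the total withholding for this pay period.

R$786.85

Income Tax: taxable = R$5915.00 − R$115.00 − 1×R$532.00 = R$5268.00
  R$179.40 + 13.9% × (R$5268.00 − R$2600.00) = R$179.40 + 13.9% × R$2668.00 = R$550.25
Training Fund Levy: 4% × R$5915.00 = R$236.60
Total: R$550.25 + R$236.60 = R$786.85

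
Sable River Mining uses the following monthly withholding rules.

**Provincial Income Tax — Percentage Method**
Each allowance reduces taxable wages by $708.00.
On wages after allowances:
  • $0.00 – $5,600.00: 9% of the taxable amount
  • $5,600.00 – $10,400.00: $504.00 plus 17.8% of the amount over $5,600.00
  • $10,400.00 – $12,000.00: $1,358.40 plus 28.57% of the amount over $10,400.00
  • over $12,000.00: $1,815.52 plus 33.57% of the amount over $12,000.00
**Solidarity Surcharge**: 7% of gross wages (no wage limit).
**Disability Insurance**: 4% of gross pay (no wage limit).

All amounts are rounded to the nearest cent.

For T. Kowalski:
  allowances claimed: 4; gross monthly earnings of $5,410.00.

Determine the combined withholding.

$827.12

Provincial Income Tax: taxable = $5,410.00 − 4×$708.00 = $2,578.00
  9% × $2,578.00 = $232.02
Solidarity Surcharge: 7% × $5,410.00 = $378.70
Disability Insurance: 4% × $5,410.00 = $216.40
Total: $232.02 + $378.70 + $216.40 = $827.12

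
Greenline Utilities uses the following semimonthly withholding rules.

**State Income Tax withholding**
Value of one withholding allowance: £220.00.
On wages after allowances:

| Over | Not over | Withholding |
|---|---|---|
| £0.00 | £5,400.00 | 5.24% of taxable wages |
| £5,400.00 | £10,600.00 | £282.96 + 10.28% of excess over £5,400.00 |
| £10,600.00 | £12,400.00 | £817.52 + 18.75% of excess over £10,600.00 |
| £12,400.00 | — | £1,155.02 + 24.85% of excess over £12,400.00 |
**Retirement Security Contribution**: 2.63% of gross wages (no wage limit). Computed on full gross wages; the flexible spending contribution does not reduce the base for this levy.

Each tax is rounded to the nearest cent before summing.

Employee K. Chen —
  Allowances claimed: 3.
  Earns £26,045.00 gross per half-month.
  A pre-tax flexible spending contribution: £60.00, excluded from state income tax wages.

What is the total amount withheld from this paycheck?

State Income Tax: taxable = £26,045.00 − £60.00 − 3×£220.00 = £25,325.00
  £1,155.02 + 24.85% × (£25,325.00 − £12,400.00) = £1,155.02 + 24.85% × £12,925.00 = £4,366.88
Retirement Security Contribution: 2.63% × £26,045.00 = £684.98
Total: £4,366.88 + £684.98 = £5,051.86

£5,051.86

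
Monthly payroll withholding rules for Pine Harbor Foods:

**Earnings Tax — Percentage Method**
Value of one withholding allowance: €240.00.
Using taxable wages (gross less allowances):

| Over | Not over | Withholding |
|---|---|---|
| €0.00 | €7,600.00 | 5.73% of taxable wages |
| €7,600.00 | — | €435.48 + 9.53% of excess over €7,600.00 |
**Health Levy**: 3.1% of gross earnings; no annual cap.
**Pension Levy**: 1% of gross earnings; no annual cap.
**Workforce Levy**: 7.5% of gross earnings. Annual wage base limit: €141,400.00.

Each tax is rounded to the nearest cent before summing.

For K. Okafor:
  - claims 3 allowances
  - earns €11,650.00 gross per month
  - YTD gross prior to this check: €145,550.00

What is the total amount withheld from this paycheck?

€1,230.48

Earnings Tax: taxable = €11,650.00 − 3×€240.00 = €10,930.00
  €435.48 + 9.53% × (€10,930.00 − €7,600.00) = €435.48 + 9.53% × €3,330.00 = €752.83
Health Levy: 3.1% × €11,650.00 = €361.15
Pension Levy: 1% × €11,650.00 = €116.50
Workforce Levy: YTD €145,550.00 ≥ cap €141,400.00 → €0.00
Total: €752.83 + €361.15 + €116.50 + €0.00 = €1,230.48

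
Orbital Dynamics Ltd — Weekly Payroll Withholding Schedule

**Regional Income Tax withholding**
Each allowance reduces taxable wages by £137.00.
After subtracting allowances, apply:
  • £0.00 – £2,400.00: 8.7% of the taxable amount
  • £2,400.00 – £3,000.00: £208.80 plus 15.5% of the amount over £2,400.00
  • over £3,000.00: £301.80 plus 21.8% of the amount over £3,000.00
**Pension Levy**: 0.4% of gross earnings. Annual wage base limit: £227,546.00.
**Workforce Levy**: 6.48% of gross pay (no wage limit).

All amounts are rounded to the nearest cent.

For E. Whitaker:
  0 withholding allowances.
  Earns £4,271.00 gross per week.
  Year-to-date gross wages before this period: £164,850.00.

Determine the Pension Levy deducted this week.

Pension Levy: 0.4% × £4,271.00 = £17.08

£17.08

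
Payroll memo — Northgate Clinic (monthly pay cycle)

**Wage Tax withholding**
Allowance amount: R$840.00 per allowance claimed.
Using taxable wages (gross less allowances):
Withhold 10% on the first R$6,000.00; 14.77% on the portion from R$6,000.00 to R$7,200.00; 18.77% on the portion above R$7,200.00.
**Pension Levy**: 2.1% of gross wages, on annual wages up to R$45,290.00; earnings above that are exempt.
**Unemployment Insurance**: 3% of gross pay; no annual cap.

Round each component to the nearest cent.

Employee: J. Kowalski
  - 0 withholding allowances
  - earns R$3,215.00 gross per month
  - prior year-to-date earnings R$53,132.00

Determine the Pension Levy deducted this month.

R$0.00

Pension Levy: YTD R$53,132.00 ≥ cap R$45,290.00 → R$0.00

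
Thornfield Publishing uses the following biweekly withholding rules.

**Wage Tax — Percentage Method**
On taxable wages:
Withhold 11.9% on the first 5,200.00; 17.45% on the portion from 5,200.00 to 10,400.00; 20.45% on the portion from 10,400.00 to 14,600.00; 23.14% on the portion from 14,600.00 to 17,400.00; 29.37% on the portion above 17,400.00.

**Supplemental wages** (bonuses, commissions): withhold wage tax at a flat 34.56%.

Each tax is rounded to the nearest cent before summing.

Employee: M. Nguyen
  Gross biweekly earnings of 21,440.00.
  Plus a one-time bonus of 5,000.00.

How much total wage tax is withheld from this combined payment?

Wage Tax: taxable = 21,440.00
  3,033.02 + 29.37% × (21,440.00 − 17,400.00) = 3,033.02 + 29.37% × 4,040.00 = 4,219.57
Supplemental (34.56% flat on bonus): 34.56% × 5,000.00 = 1,728.00
Total wage tax: 4,219.57 + 1,728.00 = 5,947.57

5,947.57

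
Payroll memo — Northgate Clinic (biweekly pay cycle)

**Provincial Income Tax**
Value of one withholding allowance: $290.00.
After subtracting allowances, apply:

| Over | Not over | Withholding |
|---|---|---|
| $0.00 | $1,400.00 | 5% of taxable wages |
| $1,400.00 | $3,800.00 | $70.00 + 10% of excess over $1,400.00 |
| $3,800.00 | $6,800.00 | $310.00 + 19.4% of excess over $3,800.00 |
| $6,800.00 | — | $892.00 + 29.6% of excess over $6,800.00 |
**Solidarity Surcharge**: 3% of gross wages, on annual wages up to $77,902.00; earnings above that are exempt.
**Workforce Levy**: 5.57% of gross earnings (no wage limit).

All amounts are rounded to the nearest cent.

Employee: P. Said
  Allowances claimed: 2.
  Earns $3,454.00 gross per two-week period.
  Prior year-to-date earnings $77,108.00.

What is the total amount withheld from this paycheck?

$433.61

Provincial Income Tax: taxable = $3,454.00 − 2×$290.00 = $2,874.00
  $70.00 + 10% × ($2,874.00 − $1,400.00) = $70.00 + 10% × $1,474.00 = $217.40
Solidarity Surcharge: cap $77,902.00 − YTD $77,108.00 = $794.00 subject; 3% × $794.00 = $23.82
Workforce Levy: 5.57% × $3,454.00 = $192.39
Total: $217.40 + $23.82 + $192.39 = $433.61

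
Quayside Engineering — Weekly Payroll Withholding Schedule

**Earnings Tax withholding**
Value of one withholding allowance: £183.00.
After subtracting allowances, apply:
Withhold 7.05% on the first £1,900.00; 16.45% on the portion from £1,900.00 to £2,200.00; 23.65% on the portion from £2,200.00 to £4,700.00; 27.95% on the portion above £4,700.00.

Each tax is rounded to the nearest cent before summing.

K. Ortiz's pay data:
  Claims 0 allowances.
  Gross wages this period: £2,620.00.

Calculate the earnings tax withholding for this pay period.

Earnings Tax: taxable = £2,620.00
  £183.30 + 23.65% × (£2,620.00 − £2,200.00) = £183.30 + 23.65% × £420.00 = £282.63

£282.63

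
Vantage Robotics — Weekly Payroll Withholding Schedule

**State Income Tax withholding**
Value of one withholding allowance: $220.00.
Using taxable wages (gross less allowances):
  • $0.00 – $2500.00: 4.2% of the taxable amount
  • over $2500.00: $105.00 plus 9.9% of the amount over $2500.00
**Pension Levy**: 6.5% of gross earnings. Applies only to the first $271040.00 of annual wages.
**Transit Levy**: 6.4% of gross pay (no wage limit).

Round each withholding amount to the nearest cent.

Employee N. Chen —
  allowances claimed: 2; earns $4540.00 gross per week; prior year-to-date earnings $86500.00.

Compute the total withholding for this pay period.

State Income Tax: taxable = $4540.00 − 2×$220.00 = $4100.00
  $105.00 + 9.9% × ($4100.00 − $2500.00) = $105.00 + 9.9% × $1600.00 = $263.40
Pension Levy: 6.5% × $4540.00 = $295.10
Transit Levy: 6.4% × $4540.00 = $290.56
Total: $263.40 + $295.10 + $290.56 = $849.06

$849.06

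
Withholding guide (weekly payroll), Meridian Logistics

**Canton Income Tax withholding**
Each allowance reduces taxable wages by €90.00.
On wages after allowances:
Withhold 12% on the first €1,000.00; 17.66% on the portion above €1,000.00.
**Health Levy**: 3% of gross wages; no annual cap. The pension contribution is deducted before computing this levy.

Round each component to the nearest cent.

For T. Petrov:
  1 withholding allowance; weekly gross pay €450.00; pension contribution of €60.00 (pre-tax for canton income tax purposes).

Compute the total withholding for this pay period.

Canton Income Tax: taxable = €450.00 − €60.00 − 1×€90.00 = €300.00
  12% × €300.00 = €36.00
Health Levy: 3% × €390.00 = €11.70
Total: €36.00 + €11.70 = €47.70

€47.70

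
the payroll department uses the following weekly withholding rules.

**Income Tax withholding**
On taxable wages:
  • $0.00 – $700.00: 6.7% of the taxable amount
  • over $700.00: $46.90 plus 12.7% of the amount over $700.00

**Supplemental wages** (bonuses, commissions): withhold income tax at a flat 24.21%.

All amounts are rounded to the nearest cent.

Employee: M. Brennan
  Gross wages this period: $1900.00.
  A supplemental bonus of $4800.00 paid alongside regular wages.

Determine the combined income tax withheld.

$1361.38

Income Tax: taxable = $1900.00
  $46.90 + 12.7% × ($1900.00 − $700.00) = $46.90 + 12.7% × $1200.00 = $199.30
Supplemental (24.21% flat on bonus): 24.21% × $4800.00 = $1162.08
Total income tax: $199.30 + $1162.08 = $1361.38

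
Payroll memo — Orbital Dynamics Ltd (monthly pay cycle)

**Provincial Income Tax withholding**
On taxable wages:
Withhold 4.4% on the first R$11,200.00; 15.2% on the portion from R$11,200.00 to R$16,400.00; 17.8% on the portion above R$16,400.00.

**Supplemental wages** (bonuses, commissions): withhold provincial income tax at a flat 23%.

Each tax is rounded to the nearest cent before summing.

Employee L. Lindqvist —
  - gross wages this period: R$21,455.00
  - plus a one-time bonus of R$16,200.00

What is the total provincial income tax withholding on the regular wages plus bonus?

R$5,908.99

Provincial Income Tax: taxable = R$21,455.00
  R$1,283.20 + 17.8% × (R$21,455.00 − R$16,400.00) = R$1,283.20 + 17.8% × R$5,055.00 = R$2,182.99
Supplemental (23% flat on bonus): 23% × R$16,200.00 = R$3,726.00
Total provincial income tax: R$2,182.99 + R$3,726.00 = R$5,908.99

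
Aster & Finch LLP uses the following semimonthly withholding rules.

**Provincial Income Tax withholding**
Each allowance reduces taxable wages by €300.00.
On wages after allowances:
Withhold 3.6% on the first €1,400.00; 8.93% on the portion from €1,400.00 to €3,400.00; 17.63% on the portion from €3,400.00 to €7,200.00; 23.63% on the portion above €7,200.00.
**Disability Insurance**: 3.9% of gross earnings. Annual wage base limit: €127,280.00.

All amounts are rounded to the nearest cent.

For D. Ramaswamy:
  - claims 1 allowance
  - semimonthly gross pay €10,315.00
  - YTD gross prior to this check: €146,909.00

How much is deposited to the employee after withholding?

Provincial Income Tax: taxable = €10,315.00 − 1×€300.00 = €10,015.00
  €898.94 + 23.63% × (€10,015.00 − €7,200.00) = €898.94 + 23.63% × €2,815.00 = €1,564.12
Disability Insurance: YTD €146,909.00 ≥ cap €127,280.00 → €0.00
Total withheld: €1,564.12 + €0.00 = €1,564.12
Net pay: €10,315.00 − €1,564.12 = €8,750.88

€8,750.88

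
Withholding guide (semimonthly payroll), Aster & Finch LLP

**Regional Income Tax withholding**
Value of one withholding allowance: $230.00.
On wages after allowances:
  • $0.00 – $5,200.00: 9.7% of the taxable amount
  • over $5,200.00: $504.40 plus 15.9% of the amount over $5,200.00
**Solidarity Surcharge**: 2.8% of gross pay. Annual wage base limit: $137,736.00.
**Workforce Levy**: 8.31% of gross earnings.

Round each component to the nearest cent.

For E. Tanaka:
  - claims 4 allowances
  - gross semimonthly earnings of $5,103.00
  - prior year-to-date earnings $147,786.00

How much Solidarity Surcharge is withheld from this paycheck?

Solidarity Surcharge: YTD $147,786.00 ≥ cap $137,736.00 → $0.00

$0.00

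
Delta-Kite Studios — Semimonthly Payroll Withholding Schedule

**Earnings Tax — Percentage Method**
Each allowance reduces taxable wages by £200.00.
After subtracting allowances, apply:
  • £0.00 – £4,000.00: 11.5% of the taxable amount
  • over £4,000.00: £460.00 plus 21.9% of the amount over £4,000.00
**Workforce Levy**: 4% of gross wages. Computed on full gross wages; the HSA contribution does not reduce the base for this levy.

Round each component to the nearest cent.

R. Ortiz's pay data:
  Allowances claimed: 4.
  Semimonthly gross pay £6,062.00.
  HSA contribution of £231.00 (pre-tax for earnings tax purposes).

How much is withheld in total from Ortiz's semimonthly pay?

£928.27

Earnings Tax: taxable = £6,062.00 − £231.00 − 4×£200.00 = £5,031.00
  £460.00 + 21.9% × (£5,031.00 − £4,000.00) = £460.00 + 21.9% × £1,031.00 = £685.79
Workforce Levy: 4% × £6,062.00 = £242.48
Total: £685.79 + £242.48 = £928.27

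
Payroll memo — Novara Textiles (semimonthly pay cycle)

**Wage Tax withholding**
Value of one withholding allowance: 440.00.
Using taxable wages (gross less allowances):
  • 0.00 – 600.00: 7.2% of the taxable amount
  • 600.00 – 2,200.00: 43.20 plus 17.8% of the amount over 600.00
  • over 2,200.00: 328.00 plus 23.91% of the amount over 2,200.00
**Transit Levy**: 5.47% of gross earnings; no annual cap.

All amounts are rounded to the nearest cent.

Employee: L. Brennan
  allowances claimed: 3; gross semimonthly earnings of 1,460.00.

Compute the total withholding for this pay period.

Wage Tax: taxable = 1,460.00 − 3×440.00 = 140.00
  7.2% × 140.00 = 10.08
Transit Levy: 5.47% × 1,460.00 = 79.86
Total: 10.08 + 79.86 = 89.94

89.94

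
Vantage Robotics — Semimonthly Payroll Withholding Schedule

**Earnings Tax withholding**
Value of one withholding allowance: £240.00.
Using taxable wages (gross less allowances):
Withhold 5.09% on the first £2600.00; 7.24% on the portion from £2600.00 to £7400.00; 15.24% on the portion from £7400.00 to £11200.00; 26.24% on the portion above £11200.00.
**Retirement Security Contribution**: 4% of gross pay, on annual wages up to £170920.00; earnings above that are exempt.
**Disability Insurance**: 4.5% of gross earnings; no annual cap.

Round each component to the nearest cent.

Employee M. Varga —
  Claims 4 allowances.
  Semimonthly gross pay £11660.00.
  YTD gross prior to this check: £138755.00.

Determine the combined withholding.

£1973.88

Earnings Tax: taxable = £11660.00 − 4×£240.00 = £10700.00
  £479.86 + 15.24% × (£10700.00 − £7400.00) = £479.86 + 15.24% × £3300.00 = £982.78
Retirement Security Contribution: 4% × £11660.00 = £466.40
Disability Insurance: 4.5% × £11660.00 = £524.70
Total: £982.78 + £466.40 + £524.70 = £1973.88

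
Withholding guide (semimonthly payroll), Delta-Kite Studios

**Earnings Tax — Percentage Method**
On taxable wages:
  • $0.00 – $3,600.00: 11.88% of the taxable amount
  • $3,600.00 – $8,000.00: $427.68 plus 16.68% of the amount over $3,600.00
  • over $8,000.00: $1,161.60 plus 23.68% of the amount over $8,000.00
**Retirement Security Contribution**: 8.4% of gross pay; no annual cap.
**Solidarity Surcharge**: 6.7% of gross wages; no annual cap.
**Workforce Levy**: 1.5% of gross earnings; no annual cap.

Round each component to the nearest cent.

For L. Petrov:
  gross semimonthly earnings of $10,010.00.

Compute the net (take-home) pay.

$6,710.77

Earnings Tax: taxable = $10,010.00
  $1,161.60 + 23.68% × ($10,010.00 − $8,000.00) = $1,161.60 + 23.68% × $2,010.00 = $1,637.57
Retirement Security Contribution: 8.4% × $10,010.00 = $840.84
Solidarity Surcharge: 6.7% × $10,010.00 = $670.67
Workforce Levy: 1.5% × $10,010.00 = $150.15
Total withheld: $1,637.57 + $840.84 + $670.67 + $150.15 = $3,299.23
Net pay: $10,010.00 − $3,299.23 = $6,710.77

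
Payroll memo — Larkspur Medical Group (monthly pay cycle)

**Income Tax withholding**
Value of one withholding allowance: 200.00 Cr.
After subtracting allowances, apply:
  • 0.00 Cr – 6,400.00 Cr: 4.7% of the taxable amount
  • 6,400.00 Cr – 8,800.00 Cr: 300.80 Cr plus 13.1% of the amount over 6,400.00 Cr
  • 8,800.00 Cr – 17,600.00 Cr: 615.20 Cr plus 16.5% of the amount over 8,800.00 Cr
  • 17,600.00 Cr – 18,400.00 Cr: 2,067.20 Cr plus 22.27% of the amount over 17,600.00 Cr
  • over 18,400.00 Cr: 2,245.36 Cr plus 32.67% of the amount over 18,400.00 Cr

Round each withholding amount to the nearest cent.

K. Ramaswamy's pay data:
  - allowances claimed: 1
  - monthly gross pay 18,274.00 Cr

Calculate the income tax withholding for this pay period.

Income Tax: taxable = 18,274.00 Cr − 1×200.00 Cr = 18,074.00 Cr
  2,067.20 Cr + 22.27% × (18,074.00 Cr − 17,600.00 Cr) = 2,067.20 Cr + 22.27% × 474.00 Cr = 2,172.76 Cr

2,172.76 Cr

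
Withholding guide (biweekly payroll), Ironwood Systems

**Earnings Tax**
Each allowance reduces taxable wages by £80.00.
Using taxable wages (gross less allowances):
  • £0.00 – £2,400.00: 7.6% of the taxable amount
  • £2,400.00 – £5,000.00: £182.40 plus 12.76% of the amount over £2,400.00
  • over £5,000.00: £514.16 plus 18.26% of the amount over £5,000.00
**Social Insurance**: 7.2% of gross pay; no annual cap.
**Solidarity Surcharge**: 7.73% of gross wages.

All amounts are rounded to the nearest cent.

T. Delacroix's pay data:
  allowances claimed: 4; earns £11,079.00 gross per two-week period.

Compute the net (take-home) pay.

Earnings Tax: taxable = £11,079.00 − 4×£80.00 = £10,759.00
  £514.16 + 18.26% × (£10,759.00 − £5,000.00) = £514.16 + 18.26% × £5,759.00 = £1,565.75
Social Insurance: 7.2% × £11,079.00 = £797.69
Solidarity Surcharge: 7.73% × £11,079.00 = £856.41
Total withheld: £1,565.75 + £797.69 + £856.41 = £3,219.85
Net pay: £11,079.00 − £3,219.85 = £7,859.15

£7,859.15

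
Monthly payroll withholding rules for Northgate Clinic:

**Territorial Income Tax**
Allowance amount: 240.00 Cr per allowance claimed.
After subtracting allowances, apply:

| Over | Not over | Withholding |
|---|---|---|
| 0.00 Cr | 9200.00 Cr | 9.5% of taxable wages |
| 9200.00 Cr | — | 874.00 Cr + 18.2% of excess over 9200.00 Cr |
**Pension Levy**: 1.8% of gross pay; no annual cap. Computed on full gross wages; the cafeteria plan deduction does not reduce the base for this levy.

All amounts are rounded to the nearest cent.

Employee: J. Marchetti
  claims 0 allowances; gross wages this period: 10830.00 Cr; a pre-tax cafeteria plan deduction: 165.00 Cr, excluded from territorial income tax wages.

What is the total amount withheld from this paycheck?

Territorial Income Tax: taxable = 10830.00 Cr − 165.00 Cr = 10665.00 Cr
  874.00 Cr + 18.2% × (10665.00 Cr − 9200.00 Cr) = 874.00 Cr + 18.2% × 1465.00 Cr = 1140.63 Cr
Pension Levy: 1.8% × 10830.00 Cr = 194.94 Cr
Total: 1140.63 Cr + 194.94 Cr = 1335.57 Cr

1335.57 Cr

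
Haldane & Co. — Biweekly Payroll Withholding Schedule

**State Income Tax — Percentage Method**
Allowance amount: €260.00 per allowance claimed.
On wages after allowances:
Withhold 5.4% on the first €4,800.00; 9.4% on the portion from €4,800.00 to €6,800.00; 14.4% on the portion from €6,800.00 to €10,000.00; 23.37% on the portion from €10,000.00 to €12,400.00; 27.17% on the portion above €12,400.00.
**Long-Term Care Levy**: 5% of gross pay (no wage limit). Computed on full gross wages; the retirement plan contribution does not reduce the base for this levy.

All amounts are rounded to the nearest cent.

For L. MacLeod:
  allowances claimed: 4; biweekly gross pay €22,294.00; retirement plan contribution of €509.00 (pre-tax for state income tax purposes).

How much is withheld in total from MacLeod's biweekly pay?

State Income Tax: taxable = €22,294.00 − €509.00 − 4×€260.00 = €20,745.00
  €1,468.88 + 27.17% × (€20,745.00 − €12,400.00) = €1,468.88 + 27.17% × €8,345.00 = €3,736.22
Long-Term Care Levy: 5% × €22,294.00 = €1,114.70
Total: €3,736.22 + €1,114.70 = €4,850.92

€4,850.92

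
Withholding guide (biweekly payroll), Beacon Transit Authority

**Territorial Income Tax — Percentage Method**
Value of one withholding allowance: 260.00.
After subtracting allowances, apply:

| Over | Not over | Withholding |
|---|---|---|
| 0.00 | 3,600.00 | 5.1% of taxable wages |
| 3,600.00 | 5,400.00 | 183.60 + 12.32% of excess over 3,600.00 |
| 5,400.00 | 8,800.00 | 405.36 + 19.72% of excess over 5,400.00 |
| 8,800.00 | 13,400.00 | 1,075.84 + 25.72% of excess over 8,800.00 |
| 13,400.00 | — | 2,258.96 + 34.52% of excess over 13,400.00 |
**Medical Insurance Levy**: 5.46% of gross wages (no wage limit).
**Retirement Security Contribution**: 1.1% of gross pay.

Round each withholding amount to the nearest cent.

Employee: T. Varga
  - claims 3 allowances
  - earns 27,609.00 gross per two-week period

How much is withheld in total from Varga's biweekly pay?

8,705.80

Territorial Income Tax: taxable = 27,609.00 − 3×260.00 = 26,829.00
  2,258.96 + 34.52% × (26,829.00 − 13,400.00) = 2,258.96 + 34.52% × 13,429.00 = 6,894.65
Medical Insurance Levy: 5.46% × 27,609.00 = 1,507.45
Retirement Security Contribution: 1.1% × 27,609.00 = 303.70
Total: 6,894.65 + 1,507.45 + 303.70 = 8,705.80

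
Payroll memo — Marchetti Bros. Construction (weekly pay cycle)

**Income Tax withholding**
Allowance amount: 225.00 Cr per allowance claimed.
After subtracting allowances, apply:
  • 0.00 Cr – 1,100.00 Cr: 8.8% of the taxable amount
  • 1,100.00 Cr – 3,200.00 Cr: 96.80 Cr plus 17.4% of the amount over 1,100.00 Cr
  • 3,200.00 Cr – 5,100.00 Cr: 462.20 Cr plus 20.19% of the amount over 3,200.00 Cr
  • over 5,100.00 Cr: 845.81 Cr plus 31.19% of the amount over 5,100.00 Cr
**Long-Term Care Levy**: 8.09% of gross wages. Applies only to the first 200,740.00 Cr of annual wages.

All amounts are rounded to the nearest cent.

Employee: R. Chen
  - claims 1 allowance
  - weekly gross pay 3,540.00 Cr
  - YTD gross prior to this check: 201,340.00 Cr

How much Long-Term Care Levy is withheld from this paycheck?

0.00 Cr

Long-Term Care Levy: YTD 201,340.00 Cr ≥ cap 200,740.00 Cr → 0.00 Cr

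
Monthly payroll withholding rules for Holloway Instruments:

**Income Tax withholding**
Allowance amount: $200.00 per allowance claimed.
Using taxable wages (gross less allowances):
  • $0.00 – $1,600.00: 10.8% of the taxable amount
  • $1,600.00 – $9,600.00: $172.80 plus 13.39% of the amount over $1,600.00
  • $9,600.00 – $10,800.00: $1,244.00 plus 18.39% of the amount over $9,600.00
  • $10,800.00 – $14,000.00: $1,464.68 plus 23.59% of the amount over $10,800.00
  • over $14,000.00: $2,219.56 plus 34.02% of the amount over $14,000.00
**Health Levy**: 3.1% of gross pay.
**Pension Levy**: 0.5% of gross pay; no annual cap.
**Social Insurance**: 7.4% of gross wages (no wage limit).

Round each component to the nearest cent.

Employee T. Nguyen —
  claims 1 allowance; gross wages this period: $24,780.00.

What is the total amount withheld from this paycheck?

Income Tax: taxable = $24,780.00 − 1×$200.00 = $24,580.00
  $2,219.56 + 34.02% × ($24,580.00 − $14,000.00) = $2,219.56 + 34.02% × $10,580.00 = $5,818.88
Health Levy: 3.1% × $24,780.00 = $768.18
Pension Levy: 0.5% × $24,780.00 = $123.90
Social Insurance: 7.4% × $24,780.00 = $1,833.72
Total: $5,818.88 + $768.18 + $123.90 + $1,833.72 = $8,544.68

$8,544.68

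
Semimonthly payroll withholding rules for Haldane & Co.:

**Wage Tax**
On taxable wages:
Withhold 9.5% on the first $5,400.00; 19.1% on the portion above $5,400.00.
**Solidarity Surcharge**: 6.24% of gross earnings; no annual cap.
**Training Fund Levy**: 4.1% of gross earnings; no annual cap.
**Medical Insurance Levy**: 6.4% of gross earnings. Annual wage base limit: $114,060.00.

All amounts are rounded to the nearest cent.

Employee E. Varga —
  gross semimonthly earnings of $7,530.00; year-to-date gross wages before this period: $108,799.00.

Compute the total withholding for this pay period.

Wage Tax: taxable = $7,530.00
  $513.00 + 19.1% × ($7,530.00 − $5,400.00) = $513.00 + 19.1% × $2,130.00 = $919.83
Solidarity Surcharge: 6.24% × $7,530.00 = $469.87
Training Fund Levy: 4.1% × $7,530.00 = $308.73
Medical Insurance Levy: cap $114,060.00 − YTD $108,799.00 = $5,261.00 subject; 6.4% × $5,261.00 = $336.70
Total: $919.83 + $469.87 + $308.73 + $336.70 = $2,035.13

$2,035.13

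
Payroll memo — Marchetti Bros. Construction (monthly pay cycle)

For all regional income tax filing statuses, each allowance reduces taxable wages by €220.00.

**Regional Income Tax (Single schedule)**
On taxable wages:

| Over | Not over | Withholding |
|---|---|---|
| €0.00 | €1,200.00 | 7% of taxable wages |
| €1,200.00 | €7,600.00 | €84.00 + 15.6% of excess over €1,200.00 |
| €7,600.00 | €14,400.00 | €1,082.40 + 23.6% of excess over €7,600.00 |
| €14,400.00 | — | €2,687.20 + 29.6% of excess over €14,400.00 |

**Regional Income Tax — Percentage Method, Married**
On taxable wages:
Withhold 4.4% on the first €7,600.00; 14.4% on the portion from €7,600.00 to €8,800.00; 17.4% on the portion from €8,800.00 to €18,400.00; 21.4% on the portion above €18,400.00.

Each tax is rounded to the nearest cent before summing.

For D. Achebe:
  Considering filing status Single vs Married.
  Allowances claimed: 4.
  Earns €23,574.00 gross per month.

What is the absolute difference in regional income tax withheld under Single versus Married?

Regional Income Tax (Single): taxable = €23,574.00 − 4×€220.00 = €22,694.00
  €2,687.20 + 29.6% × (€22,694.00 − €14,400.00) = €2,687.20 + 29.6% × €8,294.00 = €5,142.22
Regional Income Tax (Married): taxable = €23,574.00 − 4×€220.00 = €22,694.00
  €2,177.60 + 21.4% × (€22,694.00 − €18,400.00) = €2,177.60 + 21.4% × €4,294.00 = €3,096.52
Difference: |€5,142.22 − €3,096.52| = €2,045.70 (higher under Single)

€2,045.70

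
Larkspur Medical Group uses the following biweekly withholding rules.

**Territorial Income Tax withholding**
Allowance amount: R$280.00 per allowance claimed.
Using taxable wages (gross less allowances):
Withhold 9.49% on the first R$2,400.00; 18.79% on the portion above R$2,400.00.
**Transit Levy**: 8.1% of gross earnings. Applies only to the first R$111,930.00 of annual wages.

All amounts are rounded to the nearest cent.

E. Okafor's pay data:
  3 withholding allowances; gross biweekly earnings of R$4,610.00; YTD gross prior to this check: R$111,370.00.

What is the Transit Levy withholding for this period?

R$45.36

Transit Levy: cap R$111,930.00 − YTD R$111,370.00 = R$560.00 subject; 8.1% × R$560.00 = R$45.36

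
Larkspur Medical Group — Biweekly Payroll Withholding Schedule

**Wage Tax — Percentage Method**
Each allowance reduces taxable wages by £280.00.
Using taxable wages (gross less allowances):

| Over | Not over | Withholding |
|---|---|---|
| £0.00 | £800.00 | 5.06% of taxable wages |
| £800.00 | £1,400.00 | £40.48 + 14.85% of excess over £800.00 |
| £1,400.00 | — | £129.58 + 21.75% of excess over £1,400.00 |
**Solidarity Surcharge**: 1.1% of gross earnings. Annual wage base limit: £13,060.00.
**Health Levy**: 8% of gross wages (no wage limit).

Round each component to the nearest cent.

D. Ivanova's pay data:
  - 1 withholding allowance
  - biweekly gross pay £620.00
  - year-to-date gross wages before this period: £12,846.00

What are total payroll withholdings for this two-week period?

£69.15

Wage Tax: taxable = £620.00 − 1×£280.00 = £340.00
  5.06% × £340.00 = £17.20
Solidarity Surcharge: cap £13,060.00 − YTD £12,846.00 = £214.00 subject; 1.1% × £214.00 = £2.35
Health Levy: 8% × £620.00 = £49.60
Total: £17.20 + £2.35 + £49.60 = £69.15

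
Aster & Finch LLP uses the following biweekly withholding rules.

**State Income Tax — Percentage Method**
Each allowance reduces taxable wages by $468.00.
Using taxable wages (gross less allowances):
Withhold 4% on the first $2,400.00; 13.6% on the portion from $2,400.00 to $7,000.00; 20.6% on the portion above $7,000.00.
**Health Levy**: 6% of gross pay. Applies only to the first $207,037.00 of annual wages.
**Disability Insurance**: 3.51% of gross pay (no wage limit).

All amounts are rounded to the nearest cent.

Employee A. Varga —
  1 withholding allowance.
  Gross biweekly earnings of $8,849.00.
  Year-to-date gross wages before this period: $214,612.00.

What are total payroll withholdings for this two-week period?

$1,316.69

State Income Tax: taxable = $8,849.00 − 1×$468.00 = $8,381.00
  $721.60 + 20.6% × ($8,381.00 − $7,000.00) = $721.60 + 20.6% × $1,381.00 = $1,006.09
Health Levy: YTD $214,612.00 ≥ cap $207,037.00 → $0.00
Disability Insurance: 3.51% × $8,849.00 = $310.60
Total: $1,006.09 + $0.00 + $310.60 = $1,316.69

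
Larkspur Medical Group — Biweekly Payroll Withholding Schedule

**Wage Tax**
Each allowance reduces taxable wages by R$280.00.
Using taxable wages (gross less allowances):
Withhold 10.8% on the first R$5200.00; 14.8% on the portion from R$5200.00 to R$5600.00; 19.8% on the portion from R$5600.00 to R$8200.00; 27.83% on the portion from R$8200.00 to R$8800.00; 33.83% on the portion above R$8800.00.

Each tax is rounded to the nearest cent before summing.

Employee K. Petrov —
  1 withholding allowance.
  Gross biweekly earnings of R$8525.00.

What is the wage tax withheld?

R$1148.12

Wage Tax: taxable = R$8525.00 − 1×R$280.00 = R$8245.00
  R$1135.60 + 27.83% × (R$8245.00 − R$8200.00) = R$1135.60 + 27.83% × R$45.00 = R$1148.12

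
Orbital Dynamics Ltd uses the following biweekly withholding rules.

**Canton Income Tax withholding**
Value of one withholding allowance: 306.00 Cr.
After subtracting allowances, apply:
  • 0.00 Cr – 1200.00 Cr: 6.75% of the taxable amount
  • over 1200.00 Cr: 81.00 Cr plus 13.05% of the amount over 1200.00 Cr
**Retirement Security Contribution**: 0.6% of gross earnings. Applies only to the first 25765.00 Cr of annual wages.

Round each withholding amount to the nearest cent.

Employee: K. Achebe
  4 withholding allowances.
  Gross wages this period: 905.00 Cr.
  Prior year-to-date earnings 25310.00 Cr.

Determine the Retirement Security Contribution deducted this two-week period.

Retirement Security Contribution: cap 25765.00 Cr − YTD 25310.00 Cr = 455.00 Cr subject; 0.6% × 455.00 Cr = 2.73 Cr

2.73 Cr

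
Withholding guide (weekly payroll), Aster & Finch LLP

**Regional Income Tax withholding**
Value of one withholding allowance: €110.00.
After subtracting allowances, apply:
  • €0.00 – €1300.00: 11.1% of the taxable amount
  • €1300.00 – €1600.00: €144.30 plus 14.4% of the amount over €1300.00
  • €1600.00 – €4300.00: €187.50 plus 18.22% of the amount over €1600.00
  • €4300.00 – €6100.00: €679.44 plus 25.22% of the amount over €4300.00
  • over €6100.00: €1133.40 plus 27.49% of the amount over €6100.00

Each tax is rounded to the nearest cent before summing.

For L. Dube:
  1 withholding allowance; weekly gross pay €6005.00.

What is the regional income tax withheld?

Regional Income Tax: taxable = €6005.00 − 1×€110.00 = €5895.00
  €679.44 + 25.22% × (€5895.00 − €4300.00) = €679.44 + 25.22% × €1595.00 = €1081.70

€1081.70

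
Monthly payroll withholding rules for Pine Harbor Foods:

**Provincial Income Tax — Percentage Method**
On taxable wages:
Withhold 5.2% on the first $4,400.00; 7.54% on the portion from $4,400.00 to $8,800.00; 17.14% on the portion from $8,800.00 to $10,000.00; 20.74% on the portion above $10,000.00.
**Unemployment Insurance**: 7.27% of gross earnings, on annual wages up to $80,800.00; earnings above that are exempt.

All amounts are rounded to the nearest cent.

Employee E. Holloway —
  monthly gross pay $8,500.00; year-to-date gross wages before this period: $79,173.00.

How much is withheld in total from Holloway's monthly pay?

$656.22

Provincial Income Tax: taxable = $8,500.00
  $228.80 + 7.54% × ($8,500.00 − $4,400.00) = $228.80 + 7.54% × $4,100.00 = $537.94
Unemployment Insurance: cap $80,800.00 − YTD $79,173.00 = $1,627.00 subject; 7.27% × $1,627.00 = $118.28
Total: $537.94 + $118.28 = $656.22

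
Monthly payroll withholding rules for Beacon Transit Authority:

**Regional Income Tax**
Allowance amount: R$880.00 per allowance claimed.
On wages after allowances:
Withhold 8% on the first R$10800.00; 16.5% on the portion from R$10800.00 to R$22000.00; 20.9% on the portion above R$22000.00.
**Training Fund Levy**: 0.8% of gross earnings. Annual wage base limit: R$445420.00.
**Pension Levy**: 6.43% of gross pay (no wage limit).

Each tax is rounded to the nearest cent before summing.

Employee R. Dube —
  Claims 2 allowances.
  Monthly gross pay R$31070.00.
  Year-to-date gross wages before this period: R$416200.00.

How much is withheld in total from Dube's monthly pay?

Regional Income Tax: taxable = R$31070.00 − 2×R$880.00 = R$29310.00
  R$2712.00 + 20.9% × (R$29310.00 − R$22000.00) = R$2712.00 + 20.9% × R$7310.00 = R$4239.79
Training Fund Levy: cap R$445420.00 − YTD R$416200.00 = R$29220.00 subject; 0.8% × R$29220.00 = R$233.76
Pension Levy: 6.43% × R$31070.00 = R$1997.80
Total: R$4239.79 + R$233.76 + R$1997.80 = R$6471.35

R$6471.35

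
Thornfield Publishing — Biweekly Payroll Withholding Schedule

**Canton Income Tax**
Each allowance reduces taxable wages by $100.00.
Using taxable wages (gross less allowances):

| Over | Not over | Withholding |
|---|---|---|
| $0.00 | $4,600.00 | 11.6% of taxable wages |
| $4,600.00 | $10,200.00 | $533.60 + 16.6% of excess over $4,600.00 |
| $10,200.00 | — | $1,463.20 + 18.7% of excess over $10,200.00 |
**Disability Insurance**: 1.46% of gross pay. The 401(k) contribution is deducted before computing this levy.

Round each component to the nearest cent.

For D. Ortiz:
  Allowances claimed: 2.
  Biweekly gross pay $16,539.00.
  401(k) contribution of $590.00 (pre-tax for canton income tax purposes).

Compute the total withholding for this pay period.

$2,733.72

Canton Income Tax: taxable = $16,539.00 − $590.00 − 2×$100.00 = $15,749.00
  $1,463.20 + 18.7% × ($15,749.00 − $10,200.00) = $1,463.20 + 18.7% × $5,549.00 = $2,500.86
Disability Insurance: 1.46% × $15,949.00 = $232.86
Total: $2,500.86 + $232.86 = $2,733.72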